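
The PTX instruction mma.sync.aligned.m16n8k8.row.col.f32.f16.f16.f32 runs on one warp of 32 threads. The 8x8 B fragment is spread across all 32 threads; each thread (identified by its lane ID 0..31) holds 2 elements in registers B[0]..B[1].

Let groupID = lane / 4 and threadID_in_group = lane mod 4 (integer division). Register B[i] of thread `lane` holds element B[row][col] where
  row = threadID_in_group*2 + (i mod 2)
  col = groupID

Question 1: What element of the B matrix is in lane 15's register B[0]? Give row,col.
6,3

lane 15: grp=3 (15/4), tig=3 (15%4)
i=0: r=3*2+0=6, c=grp=3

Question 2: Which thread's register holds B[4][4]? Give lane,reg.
18,0

c:4=>grp=4  r:4=>tig=2,lo=0
L=4*4+2=18  i=0=0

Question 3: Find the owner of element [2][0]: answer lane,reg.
1,0

c=0⇒gr=0  r=2⇒th=1,odd=0
L=0*4+1=1  i=0=0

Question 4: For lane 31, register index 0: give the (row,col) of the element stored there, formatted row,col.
lane 31: G=7 (31/4), T=3 (31%4)
i=0: r=3*2+0=6, c=G=7

6,7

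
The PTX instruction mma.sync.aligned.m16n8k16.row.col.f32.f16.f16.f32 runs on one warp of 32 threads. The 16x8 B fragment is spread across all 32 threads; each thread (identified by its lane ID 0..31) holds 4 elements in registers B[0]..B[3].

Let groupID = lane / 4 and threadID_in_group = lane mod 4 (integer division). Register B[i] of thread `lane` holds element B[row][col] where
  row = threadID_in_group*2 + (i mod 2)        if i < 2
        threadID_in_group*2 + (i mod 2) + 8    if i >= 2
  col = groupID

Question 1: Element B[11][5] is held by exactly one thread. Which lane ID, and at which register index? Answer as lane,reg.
21,3

c: 5->gid=5  r: 11->r8=1,tid=1,i&1=1
L=5*4+1=21  i=1*2+1=3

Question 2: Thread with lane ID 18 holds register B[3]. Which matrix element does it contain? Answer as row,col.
lane 18⇒18/4=4, 18 mod 4=2
i=3  r:2·2+1+8⇒13  c:4

13,4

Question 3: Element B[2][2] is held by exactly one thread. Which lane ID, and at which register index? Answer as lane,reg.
c: 2->gid=2  r: 2->r8=0,tid=1,i&1=0
L=2*4+1=9  i=0*2+0=0

9,0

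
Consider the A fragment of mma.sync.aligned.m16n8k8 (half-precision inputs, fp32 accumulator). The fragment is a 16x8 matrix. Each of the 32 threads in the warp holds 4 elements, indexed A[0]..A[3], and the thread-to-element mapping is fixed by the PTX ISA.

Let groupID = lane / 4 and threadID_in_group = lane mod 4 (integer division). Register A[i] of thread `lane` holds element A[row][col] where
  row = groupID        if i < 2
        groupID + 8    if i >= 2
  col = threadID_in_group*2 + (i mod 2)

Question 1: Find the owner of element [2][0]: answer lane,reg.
8,0

r: 2->gid=2,r8=0  c: 0->tid=0,i&1=0
L=2*4+0=8  i=0*2+0=0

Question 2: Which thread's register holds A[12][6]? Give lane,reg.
19,2

r=12->g=4,rb=1  c=6->t=3,b0=0
L=4*4+3=19  i=1*2+0=2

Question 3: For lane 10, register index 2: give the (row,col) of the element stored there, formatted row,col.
10: grp=2,tig=2
[2] (2+8,2*2+0) = (10,4)

10,4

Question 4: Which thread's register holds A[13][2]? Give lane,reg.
21,2

r=13->g=5,rb=1  c=2->t=1,b0=0
L=5*4+1=21  i=1*2+0=2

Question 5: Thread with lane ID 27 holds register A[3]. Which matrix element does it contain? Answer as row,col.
lane 27→27/4=6, 27 mod 4=3
i=3  r:6+8→14  c:2·3+1→7

14,7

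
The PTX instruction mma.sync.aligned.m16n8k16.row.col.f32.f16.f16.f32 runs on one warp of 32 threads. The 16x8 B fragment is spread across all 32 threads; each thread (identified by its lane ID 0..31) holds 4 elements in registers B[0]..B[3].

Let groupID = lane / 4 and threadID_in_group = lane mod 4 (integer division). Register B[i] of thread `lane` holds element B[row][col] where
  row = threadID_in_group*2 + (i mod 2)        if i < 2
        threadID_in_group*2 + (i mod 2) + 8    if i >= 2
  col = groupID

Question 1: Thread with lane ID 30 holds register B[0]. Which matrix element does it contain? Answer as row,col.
4,7

lane 30⇒30/4=7, 30 mod 4=2
i=0  r:2·2+0+0⇒4  c:7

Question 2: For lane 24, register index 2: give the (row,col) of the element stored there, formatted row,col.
24: gid=6,tid=0
[2] (0*2+0+8,6) = (8,6)

8,6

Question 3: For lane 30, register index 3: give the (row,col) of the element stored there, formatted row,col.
L=30⇒gr=30>>2=7, th=30&3=2
[3]⇒row 2·2+1+8=13  col gr=7

13,7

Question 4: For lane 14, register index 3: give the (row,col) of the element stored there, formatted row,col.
lane 14->14/4=3, 14 mod 4=2
i=3  r:2·2+1+8->13  c:3

13,3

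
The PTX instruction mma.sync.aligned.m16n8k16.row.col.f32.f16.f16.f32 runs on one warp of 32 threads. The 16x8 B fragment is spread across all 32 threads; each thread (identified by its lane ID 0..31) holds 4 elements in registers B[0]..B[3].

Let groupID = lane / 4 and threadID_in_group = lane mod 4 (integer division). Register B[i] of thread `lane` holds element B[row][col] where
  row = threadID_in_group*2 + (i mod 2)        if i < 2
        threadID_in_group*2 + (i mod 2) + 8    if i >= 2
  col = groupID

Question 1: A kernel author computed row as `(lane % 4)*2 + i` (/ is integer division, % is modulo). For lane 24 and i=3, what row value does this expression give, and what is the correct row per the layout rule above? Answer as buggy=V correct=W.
buggy=3 correct=9

`(lane % 4)*2 + i`[24,3]→3
lane 24: G=6 (24/4), T=0 (24%4)
i=3: r=0*2+1+8=9, c=G=6
row: 3 vs 9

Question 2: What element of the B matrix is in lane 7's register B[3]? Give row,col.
L=7=>grp=7>>2=1, tig=7&3=3
[3]=>row 3·2+1+8=15  col grp=1

15,1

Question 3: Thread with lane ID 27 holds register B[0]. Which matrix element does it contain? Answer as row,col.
6,6

27: grp=6,tig=3
[0] (3*2+0+0,6) = (6,6)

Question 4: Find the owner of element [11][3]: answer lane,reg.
c: 3->gid=3  r: 11->r8=1,tid=1,i&1=1
L=3*4+1=13  i=1*2+1=3

13,3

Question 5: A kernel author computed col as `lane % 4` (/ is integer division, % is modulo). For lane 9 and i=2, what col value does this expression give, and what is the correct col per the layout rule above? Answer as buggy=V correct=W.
`lane % 4`[9,2]→1
9: G=2,T=1
[2] (1*2+0+8,2) = (10,2)
col: 1 vs 2

buggy=1 correct=2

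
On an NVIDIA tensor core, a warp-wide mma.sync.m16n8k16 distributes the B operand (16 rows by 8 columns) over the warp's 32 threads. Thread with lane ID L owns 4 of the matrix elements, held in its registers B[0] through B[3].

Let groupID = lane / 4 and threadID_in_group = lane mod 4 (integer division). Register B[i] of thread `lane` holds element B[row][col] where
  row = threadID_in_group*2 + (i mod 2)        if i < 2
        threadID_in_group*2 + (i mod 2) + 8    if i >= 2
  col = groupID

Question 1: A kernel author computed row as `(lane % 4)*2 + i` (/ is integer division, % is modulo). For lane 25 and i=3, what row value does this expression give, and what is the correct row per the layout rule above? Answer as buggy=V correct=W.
`(lane % 4)*2 + i`[25,3]=>5
lane 25: grp=6 (25/4), tig=1 (25%4)
i=3: r=1*2+1+8=11, c=grp=6
row: 5 vs 11

buggy=5 correct=11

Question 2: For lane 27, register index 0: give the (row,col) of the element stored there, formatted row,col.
6,6

lane 27=>27/4=6, 27 mod 4=3
i=0  r:2·3+0+0=>6  c:6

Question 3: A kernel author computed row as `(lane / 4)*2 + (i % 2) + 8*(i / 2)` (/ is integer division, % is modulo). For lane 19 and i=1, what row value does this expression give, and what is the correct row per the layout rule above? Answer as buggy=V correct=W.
`(lane / 4)*2 + (i % 2) + 8*(i / 2)`[19,1]⇒9
19: gr=4,th=3
[1] (3*2+1+0,4) = (7,4)
row: 9 vs 7

buggy=9 correct=7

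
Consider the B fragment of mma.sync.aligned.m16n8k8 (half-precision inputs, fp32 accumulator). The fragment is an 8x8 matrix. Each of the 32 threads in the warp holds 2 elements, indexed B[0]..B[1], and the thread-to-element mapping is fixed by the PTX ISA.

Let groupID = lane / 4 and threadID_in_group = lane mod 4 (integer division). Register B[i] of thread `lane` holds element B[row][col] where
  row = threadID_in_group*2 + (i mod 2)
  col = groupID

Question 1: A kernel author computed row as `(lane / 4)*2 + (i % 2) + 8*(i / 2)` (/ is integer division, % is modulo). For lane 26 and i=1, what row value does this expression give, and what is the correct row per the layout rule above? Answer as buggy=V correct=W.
`(lane / 4)*2 + (i % 2) + 8*(i / 2)`[26,1]->13
lane 26->26/4=6, 26 mod 4=2
i=1  r:2·2+1->5  c:6
row: 13 vs 5

buggy=13 correct=5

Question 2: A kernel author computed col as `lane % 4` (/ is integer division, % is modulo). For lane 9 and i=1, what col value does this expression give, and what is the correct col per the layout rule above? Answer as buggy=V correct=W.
buggy=1 correct=2

`lane % 4`[9,1]→1
9: G=2,T=1
[1] (1*2+1,2) = (3,2)
col: 1 vs 2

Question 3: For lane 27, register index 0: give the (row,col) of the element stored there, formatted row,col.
6,6

27: g=6,t=3
[0] (3*2+0,6) = (6,6)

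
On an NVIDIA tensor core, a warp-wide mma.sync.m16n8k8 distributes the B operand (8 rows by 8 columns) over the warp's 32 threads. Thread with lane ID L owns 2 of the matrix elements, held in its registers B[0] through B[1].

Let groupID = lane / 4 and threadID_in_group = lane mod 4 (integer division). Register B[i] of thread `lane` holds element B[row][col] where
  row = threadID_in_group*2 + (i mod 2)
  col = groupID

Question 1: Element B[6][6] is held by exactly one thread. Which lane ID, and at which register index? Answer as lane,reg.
27,0

c=6⇒gr=6  r=6⇒th=3,odd=0
L=6*4+3=27  i=0=0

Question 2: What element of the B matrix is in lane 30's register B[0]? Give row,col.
4,7

30: gr=7,th=2
[0] (2*2+0,7) = (4,7)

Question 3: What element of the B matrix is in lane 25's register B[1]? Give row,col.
3,6

25: g=6,t=1
[1] (1*2+1,6) = (3,6)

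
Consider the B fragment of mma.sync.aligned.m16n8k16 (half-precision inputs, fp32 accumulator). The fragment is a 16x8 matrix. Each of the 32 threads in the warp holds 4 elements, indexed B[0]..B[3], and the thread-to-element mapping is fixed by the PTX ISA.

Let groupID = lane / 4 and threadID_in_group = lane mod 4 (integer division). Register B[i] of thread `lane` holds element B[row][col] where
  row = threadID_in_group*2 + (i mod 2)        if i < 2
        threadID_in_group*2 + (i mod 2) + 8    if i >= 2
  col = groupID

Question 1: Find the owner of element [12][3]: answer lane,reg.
14,2

c=3→G=3  r=12→rhi=1,T=2,p=0
L=3*4+2=14  i=1*2+0=2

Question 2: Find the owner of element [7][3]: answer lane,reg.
15,1

c=3⇒gr=3  r=7⇒Rb=0,th=3,odd=1
L=3*4+3=15  i=0*2+1=1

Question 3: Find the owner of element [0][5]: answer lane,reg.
c=5->g=5  r=0->rb=0,t=0,b0=0
L=5*4+0=20  i=0*2+0=0

20,0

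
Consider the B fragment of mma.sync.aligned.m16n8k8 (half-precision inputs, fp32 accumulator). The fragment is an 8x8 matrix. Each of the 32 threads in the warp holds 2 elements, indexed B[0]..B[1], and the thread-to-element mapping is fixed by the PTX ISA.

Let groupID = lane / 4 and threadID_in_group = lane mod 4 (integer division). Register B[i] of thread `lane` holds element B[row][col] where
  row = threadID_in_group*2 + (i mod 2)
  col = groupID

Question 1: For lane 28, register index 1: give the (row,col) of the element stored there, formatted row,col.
L=28->gid=28>>2=7, tid=28&3=0
[1]->row 0·2+1=1  col gid=7

1,7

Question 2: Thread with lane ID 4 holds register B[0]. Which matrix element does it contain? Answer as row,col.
0,1

lane 4=>4/4=1, 4 mod 4=0
i=0  r:2·0+0=>0  c:1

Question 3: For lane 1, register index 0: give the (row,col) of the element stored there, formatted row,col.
1: grp=0,tig=1
[0] (1*2+0,0) = (2,0)

2,0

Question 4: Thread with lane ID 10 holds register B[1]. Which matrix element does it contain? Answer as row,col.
5,2

L=10→G=10>>2=2, T=10&3=2
[1]→row 2·2+1=5  col G=2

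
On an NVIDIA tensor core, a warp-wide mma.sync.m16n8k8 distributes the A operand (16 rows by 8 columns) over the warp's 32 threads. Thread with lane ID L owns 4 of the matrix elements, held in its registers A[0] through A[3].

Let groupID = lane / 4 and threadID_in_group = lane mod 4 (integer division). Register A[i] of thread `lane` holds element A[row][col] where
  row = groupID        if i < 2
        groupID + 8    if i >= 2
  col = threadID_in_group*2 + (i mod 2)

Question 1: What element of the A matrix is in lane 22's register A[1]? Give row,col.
5,5

lane 22: G=5 (22/4), T=2 (22%4)
i=1: r=5+0=5, c=2*2+1=5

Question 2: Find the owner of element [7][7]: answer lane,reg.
r: 7->gid=7,r8=0  c: 7->tid=3,i&1=1
L=7*4+3=31  i=0*2+1=1

31,1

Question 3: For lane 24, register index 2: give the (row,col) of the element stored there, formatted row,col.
14,0

lane 24: gid=6 (24/4), tid=0 (24%4)
i=2: r=6+8=14, c=0*2+0=0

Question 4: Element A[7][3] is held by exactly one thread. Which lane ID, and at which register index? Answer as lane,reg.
29,1

r: 7->gid=7,r8=0  c: 3->tid=1,i&1=1
L=7*4+1=29  i=0*2+1=1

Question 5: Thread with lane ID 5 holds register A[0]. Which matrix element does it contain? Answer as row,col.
L=5⇒gr=5>>2=1, th=5&3=1
[0]⇒row 1+0=1  col 1·2+0=2

1,2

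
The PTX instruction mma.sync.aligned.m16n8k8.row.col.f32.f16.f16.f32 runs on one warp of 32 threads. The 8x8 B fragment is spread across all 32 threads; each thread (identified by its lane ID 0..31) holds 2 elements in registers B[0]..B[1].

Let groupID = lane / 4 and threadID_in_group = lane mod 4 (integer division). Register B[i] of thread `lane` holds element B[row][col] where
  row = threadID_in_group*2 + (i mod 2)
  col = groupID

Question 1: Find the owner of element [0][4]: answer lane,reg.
16,0

c:4=>grp=4  r:0=>tig=0,lo=0
L=4*4+0=16  i=0=0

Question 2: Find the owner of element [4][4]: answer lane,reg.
18,0

c:4=>grp=4  r:4=>tig=2,lo=0
L=4*4+2=18  i=0=0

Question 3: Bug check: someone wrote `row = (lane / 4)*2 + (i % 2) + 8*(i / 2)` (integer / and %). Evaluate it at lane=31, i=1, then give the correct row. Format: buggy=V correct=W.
buggy=15 correct=7

`(lane / 4)*2 + (i % 2) + 8*(i / 2)`[31,1]->15
31: gid=7,tid=3
[1] (3*2+1,7) = (7,7)
row: 15 vs 7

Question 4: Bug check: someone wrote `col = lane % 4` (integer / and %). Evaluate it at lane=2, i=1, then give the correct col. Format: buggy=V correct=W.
`lane % 4`[2,1]->2
lane 2->2/4=0, 2 mod 4=2
i=1  r:2·2+1->5  c:0
col: 2 vs 0

buggy=2 correct=0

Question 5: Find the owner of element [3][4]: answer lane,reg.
17,1

c=4⇒gr=4  r=3⇒th=1,odd=1
L=4*4+1=17  i=1=1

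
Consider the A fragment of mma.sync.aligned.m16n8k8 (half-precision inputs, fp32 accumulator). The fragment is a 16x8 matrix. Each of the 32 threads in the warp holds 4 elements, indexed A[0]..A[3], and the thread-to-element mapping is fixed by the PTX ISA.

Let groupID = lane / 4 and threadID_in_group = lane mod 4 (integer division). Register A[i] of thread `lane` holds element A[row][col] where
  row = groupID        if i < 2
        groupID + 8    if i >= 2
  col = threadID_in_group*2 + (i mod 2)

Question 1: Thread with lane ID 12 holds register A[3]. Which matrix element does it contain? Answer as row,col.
lane 12: gid=3 (12/4), tid=0 (12%4)
i=3: r=3+8=11, c=0*2+1=1

11,1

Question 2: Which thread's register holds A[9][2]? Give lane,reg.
r=9→G=1,rhi=1  c=2→T=1,p=0
L=1*4+1=5  i=1*2+0=2

5,2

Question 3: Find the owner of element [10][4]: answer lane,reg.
r=10→G=2,rhi=1  c=4→T=2,p=0
L=2*4+2=10  i=1*2+0=2

10,2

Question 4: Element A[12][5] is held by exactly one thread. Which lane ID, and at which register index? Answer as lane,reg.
18,3

r=12⇒gr=4,Rb=1  c=5⇒th=2,odd=1
L=4*4+2=18  i=1*2+1=3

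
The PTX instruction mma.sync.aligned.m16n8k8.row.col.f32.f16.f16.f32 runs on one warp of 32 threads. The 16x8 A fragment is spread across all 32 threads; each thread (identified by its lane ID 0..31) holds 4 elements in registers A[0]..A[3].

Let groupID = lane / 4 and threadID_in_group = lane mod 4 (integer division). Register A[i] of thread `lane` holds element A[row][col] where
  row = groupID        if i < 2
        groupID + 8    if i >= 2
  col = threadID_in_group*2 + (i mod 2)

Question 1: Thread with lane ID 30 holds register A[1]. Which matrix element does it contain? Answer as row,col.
30: g=7,t=2
[1] (7+0,2*2+1) = (7,5)

7,5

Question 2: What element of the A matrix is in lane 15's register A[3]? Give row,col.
11,7

lane 15=>15/4=3, 15 mod 4=3
i=3  r:3+8=>11  c:2·3+1=>7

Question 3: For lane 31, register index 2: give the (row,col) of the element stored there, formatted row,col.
lane 31⇒31/4=7, 31 mod 4=3
i=2  r:7+8⇒15  c:2·3+0⇒6

15,6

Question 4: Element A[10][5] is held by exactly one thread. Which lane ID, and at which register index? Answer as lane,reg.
r=10⇒gr=2,Rb=1  c=5⇒th=2,odd=1
L=2*4+2=10  i=1*2+1=3

10,3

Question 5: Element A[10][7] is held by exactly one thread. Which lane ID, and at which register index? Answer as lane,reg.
11,3

r:10=>grp=2,rB=1  c:7=>tig=3,lo=1
L=2*4+3=11  i=1*2+1=3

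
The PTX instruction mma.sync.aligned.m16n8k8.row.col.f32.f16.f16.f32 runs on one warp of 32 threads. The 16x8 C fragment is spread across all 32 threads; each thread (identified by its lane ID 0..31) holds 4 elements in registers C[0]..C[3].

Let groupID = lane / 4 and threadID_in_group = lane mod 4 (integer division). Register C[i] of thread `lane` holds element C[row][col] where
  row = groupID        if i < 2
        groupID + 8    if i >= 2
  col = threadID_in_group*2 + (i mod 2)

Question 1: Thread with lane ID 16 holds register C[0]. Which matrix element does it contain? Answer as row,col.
4,0

lane 16: G=4 (16/4), T=0 (16%4)
i=0: r=4+0=4, c=0*2+0=0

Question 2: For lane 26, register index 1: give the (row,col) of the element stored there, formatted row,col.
6,5

lane 26⇒26/4=6, 26 mod 4=2
i=1  r:6+0⇒6  c:2·2+1⇒5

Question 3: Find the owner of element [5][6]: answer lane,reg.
23,0

r: 5->gid=5,r8=0  c: 6->tid=3,i&1=0
L=5*4+3=23  i=0*2+0=0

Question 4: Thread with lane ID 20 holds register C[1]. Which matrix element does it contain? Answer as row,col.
lane 20: g=5 (20/4), t=0 (20%4)
i=1: r=5+0=5, c=0*2+1=1

5,1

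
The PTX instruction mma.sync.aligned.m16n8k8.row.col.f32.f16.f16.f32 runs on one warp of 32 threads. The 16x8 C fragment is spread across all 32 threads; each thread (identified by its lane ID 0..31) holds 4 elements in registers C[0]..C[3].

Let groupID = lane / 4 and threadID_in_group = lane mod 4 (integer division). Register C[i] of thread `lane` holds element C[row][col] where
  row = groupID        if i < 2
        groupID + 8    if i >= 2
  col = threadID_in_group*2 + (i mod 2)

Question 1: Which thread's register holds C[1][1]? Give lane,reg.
4,1

r=1→G=1,rhi=0  c=1→T=0,p=1
L=1*4+0=4  i=0*2+1=1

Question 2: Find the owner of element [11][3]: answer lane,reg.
r=11⇒gr=3,Rb=1  c=3⇒th=1,odd=1
L=3*4+1=13  i=1*2+1=3

13,3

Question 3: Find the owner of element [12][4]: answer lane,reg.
r=12→G=4,rhi=1  c=4→T=2,p=0
L=4*4+2=18  i=1*2+0=2

18,2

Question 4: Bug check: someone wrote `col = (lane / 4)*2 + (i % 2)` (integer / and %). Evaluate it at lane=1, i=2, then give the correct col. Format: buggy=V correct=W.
buggy=0 correct=2

`(lane / 4)*2 + (i % 2)`[1,2]→0
L=1→G=1>>2=0, T=1&3=1
[2]→row 0+8=8  col 1·2+0=2
col: 0 vs 2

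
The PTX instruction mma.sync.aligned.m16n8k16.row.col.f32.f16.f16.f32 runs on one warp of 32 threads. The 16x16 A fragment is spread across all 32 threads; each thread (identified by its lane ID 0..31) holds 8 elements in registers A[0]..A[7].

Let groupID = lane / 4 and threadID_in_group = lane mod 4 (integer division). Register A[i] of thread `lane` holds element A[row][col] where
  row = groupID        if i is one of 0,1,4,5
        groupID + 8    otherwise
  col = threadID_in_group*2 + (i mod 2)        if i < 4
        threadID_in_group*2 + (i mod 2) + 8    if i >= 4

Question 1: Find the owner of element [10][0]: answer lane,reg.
r=10→G=2,rhi=1  c=0→chi=0,T=0,p=0
L=2*4+0=8  i=0*4+1*2+0=2

8,2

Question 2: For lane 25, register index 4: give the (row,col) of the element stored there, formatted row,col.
25: gid=6,tid=1
[4] (6+0,1*2+0+8) = (6,10)

6,10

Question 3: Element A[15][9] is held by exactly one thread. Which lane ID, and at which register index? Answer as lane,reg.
r=15⇒gr=7,Rb=1  c=9⇒Cb=1,th=0,odd=1
L=7*4+0=28  i=1*4+1*2+1=7

28,7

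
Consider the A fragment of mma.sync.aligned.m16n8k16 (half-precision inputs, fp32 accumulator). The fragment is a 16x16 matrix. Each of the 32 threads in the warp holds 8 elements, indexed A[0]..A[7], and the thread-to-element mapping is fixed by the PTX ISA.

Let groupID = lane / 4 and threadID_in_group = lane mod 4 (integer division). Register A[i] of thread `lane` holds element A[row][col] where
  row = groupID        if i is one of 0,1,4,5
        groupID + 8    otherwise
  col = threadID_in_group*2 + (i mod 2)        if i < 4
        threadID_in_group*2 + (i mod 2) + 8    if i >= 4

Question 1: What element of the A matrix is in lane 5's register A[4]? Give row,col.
lane 5⇒5/4=1, 5 mod 4=1
i=4  r:1+0⇒1  c:2·1+0+8⇒10

1,10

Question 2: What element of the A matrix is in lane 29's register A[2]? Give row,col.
29: gid=7,tid=1
[2] (7+8,1*2+0+0) = (15,2)

15,2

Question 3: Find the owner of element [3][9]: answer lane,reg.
r: 3->gid=3,r8=0  c: 9->c8=1,tid=0,i&1=1
L=3*4+0=12  i=1*4+0*2+1=5

12,5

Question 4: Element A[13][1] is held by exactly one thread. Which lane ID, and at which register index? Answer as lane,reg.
20,3

r=13->g=5,rb=1  c=1->cb=0,t=0,b0=1
L=5*4+0=20  i=0*4+1*2+1=3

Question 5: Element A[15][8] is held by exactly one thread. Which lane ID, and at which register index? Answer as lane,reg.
28,6

r=15->g=7,rb=1  c=8->cb=1,t=0,b0=0
L=7*4+0=28  i=1*4+1*2+0=6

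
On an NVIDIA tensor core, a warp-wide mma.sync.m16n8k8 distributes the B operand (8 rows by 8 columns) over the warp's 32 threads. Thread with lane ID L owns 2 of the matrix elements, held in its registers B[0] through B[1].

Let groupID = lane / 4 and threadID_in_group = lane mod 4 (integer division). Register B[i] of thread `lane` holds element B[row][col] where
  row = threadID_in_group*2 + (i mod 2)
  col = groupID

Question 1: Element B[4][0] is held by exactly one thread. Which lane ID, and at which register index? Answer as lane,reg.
c=0->g=0  r=4->t=2,b0=0
L=0*4+2=2  i=0=0

2,0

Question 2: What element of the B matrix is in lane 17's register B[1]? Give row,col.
L=17->g=17>>2=4, t=17&3=1
[1]->row 1·2+1=3  col g=4

3,4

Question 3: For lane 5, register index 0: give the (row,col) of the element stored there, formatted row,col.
lane 5=>5/4=1, 5 mod 4=1
i=0  r:2·1+0=>2  c:1

2,1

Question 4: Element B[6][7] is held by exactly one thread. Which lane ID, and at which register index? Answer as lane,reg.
31,0

c: 7->gid=7  r: 6->tid=3,i&1=0
L=7*4+3=31  i=0=0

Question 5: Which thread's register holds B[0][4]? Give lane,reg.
c=4⇒gr=4  r=0⇒th=0,odd=0
L=4*4+0=16  i=0=0

16,0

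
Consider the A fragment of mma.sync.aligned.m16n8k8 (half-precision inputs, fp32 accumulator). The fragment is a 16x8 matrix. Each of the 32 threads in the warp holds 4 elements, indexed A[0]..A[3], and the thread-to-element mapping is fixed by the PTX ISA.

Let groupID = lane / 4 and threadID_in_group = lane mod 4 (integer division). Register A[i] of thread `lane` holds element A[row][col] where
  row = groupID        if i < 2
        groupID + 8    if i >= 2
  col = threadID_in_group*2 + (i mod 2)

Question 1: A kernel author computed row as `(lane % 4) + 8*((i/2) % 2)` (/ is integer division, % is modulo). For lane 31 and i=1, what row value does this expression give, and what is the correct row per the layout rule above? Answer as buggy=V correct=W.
`(lane % 4) + 8*((i/2) % 2)`[31,1]→3
31: G=7,T=3
[1] (7+0,3*2+1) = (7,7)
row: 3 vs 7

buggy=3 correct=7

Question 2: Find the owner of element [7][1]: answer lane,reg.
r: 7->gid=7,r8=0  c: 1->tid=0,i&1=1
L=7*4+0=28  i=0*2+1=1

28,1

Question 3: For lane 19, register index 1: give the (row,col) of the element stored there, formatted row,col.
4,7

19: gid=4,tid=3
[1] (4+0,3*2+1) = (4,7)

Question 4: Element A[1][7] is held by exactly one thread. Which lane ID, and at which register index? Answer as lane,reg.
r: 1->gid=1,r8=0  c: 7->tid=3,i&1=1
L=1*4+3=7  i=0*2+1=1

7,1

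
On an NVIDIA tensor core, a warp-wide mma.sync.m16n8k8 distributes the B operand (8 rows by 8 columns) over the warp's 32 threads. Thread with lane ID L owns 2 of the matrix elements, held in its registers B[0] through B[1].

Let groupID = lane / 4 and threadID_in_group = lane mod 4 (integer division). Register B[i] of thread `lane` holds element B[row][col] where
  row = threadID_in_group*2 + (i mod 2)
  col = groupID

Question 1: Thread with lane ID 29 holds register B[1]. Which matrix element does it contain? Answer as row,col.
3,7

L=29→G=29>>2=7, T=29&3=1
[1]→row 1·2+1=3  col G=7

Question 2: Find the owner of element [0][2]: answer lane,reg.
8,0

c: 2->gid=2  r: 0->tid=0,i&1=0
L=2*4+0=8  i=0=0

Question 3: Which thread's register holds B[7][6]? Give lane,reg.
c:6=>grp=6  r:7=>tig=3,lo=1
L=6*4+3=27  i=1=1

27,1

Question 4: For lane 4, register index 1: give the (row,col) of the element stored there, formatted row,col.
4: g=1,t=0
[1] (0*2+1,1) = (1,1)

1,1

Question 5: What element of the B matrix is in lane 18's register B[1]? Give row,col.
lane 18→18/4=4, 18 mod 4=2
i=1  r:2·2+1→5  c:4

5,4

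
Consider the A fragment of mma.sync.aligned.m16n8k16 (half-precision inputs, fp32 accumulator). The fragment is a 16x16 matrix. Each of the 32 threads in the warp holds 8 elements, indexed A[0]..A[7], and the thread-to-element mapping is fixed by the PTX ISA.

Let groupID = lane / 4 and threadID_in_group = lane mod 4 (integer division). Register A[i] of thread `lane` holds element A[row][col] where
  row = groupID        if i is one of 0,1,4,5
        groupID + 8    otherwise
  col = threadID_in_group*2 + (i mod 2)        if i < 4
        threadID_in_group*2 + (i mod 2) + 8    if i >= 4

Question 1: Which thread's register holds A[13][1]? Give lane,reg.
r=13->g=5,rb=1  c=1->cb=0,t=0,b0=1
L=5*4+0=20  i=0*4+1*2+1=3

20,3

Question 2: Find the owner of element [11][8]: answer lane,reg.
12,6

r=11→G=3,rhi=1  c=8→chi=1,T=0,p=0
L=3*4+0=12  i=1*4+1*2+0=6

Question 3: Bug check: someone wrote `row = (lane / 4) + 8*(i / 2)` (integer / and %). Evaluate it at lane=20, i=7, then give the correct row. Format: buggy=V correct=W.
`(lane / 4) + 8*(i / 2)`[20,7]->29
20: g=5,t=0
[7] (5+8,0*2+1+8) = (13,9)
row: 29 vs 13

buggy=29 correct=13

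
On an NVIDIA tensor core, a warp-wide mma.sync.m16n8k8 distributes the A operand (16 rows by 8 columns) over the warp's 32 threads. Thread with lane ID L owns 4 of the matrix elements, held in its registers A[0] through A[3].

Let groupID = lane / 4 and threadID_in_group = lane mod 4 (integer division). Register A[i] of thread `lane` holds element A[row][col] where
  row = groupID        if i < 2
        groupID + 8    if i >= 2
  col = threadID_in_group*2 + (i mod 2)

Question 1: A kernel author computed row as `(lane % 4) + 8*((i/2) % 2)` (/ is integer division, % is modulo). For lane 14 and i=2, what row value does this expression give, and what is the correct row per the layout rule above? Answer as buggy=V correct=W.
`(lane % 4) + 8*((i/2) % 2)`[14,2]=>10
lane 14=>14/4=3, 14 mod 4=2
i=2  r:3+8=>11  c:2·2+0=>4
row: 10 vs 11

buggy=10 correct=11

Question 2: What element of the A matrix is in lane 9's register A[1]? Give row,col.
2,3

9: g=2,t=1
[1] (2+0,1*2+1) = (2,3)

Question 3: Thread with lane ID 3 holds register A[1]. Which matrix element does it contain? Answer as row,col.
3: gid=0,tid=3
[1] (0+0,3*2+1) = (0,7)

0,7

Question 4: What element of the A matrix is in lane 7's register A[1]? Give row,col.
1,7

lane 7->7/4=1, 7 mod 4=3
i=1  r:1+0->1  c:2·3+1->7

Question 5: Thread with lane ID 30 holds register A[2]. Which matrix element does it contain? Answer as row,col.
15,4

L=30->g=30>>2=7, t=30&3=2
[2]->row 7+8=15  col 2·2+0=4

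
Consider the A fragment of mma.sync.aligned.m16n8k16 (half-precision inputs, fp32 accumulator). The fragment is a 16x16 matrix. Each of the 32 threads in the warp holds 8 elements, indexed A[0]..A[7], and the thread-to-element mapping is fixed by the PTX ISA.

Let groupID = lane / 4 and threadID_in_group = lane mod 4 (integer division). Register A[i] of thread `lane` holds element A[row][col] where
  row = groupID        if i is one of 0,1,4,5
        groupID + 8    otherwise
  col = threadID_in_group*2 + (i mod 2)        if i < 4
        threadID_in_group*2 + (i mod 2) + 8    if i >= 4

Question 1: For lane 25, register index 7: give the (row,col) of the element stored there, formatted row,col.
25: gid=6,tid=1
[7] (6+8,1*2+1+8) = (14,11)

14,11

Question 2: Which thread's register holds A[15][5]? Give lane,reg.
30,3

r: 15->gid=7,r8=1  c: 5->c8=0,tid=2,i&1=1
L=7*4+2=30  i=0*4+1*2+1=3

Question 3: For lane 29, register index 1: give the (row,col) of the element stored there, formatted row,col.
7,3

L=29->g=29>>2=7, t=29&3=1
[1]->row 7+0=7  col 1·2+1+0=3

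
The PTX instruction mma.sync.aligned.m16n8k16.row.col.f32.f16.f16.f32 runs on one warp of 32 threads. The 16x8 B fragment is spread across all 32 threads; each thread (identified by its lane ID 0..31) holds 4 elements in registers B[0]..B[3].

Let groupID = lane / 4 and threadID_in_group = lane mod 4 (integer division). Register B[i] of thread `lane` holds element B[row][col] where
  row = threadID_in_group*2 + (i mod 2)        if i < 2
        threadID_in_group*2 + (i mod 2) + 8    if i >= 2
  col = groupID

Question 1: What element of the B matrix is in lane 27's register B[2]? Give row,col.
lane 27→27/4=6, 27 mod 4=3
i=2  r:2·3+0+8→14  c:6

14,6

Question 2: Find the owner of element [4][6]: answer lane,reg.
26,0

c: 6->gid=6  r: 4->r8=0,tid=2,i&1=0
L=6*4+2=26  i=0*2+0=0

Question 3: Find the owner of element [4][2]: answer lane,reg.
c:2=>grp=2  r:4=>rB=0,tig=2,lo=0
L=2*4+2=10  i=0*2+0=0

10,0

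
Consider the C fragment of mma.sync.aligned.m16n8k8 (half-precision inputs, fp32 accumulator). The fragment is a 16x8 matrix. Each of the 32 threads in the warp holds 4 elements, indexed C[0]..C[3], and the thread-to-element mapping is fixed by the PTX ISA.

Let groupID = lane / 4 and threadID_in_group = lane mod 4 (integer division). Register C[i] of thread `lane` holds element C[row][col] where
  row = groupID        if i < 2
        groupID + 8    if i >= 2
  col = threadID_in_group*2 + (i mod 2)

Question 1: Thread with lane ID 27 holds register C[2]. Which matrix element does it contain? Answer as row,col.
14,6

lane 27→27/4=6, 27 mod 4=3
i=2  r:6+8→14  c:2·3+0→6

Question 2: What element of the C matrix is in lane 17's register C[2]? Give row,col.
12,2

lane 17: G=4 (17/4), T=1 (17%4)
i=2: r=4+8=12, c=1*2+0=2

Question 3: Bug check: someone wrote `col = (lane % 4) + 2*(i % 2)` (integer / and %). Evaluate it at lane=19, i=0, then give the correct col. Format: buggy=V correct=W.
buggy=3 correct=6

`(lane % 4) + 2*(i % 2)`[19,0]=>3
lane 19: grp=4 (19/4), tig=3 (19%4)
i=0: r=4+0=4, c=3*2+0=6
col: 3 vs 6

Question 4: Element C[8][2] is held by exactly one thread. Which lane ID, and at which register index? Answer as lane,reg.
r=8→G=0,rhi=1  c=2→T=1,p=0
L=0*4+1=1  i=1*2+0=2

1,2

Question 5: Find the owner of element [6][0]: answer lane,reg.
24,0

r=6->g=6,rb=0  c=0->t=0,b0=0
L=6*4+0=24  i=0*2+0=0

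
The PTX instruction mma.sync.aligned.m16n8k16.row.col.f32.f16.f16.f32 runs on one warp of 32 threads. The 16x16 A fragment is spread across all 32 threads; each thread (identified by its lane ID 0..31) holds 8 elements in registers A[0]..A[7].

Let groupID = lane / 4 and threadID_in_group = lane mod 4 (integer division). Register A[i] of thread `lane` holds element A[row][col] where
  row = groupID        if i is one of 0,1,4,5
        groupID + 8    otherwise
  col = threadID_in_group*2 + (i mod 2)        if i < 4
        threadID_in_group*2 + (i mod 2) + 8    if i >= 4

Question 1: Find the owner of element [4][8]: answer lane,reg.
r: 4->gid=4,r8=0  c: 8->c8=1,tid=0,i&1=0
L=4*4+0=16  i=1*4+0*2+0=4

16,4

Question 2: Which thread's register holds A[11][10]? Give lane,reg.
13,6

r=11->g=3,rb=1  c=10->cb=1,t=1,b0=0
L=3*4+1=13  i=1*4+1*2+0=6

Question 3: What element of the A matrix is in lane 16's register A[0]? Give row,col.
L=16=>grp=16>>2=4, tig=16&3=0
[0]=>row 4+0=4  col 0·2+0+0=0

4,0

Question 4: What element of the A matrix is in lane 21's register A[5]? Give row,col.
L=21→G=21>>2=5, T=21&3=1
[5]→row 5+0=5  col 1·2+1+8=11

5,11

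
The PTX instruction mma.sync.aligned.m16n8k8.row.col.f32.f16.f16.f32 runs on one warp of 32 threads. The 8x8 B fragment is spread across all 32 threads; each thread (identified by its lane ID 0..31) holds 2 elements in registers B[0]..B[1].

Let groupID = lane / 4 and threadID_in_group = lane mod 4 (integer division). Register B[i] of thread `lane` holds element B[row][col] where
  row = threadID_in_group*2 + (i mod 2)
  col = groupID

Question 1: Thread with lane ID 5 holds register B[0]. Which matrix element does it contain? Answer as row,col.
2,1

5: g=1,t=1
[0] (1*2+0,1) = (2,1)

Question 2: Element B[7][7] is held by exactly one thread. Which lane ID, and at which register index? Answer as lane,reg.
31,1

c: 7->gid=7  r: 7->tid=3,i&1=1
L=7*4+3=31  i=1=1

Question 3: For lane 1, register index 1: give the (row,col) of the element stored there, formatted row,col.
lane 1: gid=0 (1/4), tid=1 (1%4)
i=1: r=1*2+1=3, c=gid=0

3,0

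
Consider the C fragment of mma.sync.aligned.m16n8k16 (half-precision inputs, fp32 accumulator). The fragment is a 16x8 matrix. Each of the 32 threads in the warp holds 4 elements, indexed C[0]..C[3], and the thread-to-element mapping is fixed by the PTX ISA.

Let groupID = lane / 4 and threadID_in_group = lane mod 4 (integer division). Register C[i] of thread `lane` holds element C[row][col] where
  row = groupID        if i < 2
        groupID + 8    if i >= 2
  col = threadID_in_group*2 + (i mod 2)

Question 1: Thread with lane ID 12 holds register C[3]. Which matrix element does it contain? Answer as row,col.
lane 12: g=3 (12/4), t=0 (12%4)
i=3: r=3+8=11, c=0*2+1=1

11,1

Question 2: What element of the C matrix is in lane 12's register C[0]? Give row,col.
3,0

lane 12->12/4=3, 12 mod 4=0
i=0  r:3+0->3  c:2·0+0->0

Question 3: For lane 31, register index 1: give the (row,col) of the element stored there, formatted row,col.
7,7

lane 31=>31/4=7, 31 mod 4=3
i=1  r:7+0=>7  c:2·3+1=>7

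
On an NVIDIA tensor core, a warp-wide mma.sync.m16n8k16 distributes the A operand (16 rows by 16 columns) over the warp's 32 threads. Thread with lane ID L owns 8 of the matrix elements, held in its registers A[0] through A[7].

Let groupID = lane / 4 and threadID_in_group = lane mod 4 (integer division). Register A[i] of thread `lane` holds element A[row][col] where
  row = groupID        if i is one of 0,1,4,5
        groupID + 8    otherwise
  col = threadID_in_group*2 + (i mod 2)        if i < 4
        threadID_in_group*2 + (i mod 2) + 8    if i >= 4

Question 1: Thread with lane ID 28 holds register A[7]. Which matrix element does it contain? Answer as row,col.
15,9

lane 28: gid=7 (28/4), tid=0 (28%4)
i=7: r=7+8=15, c=0*2+1+8=9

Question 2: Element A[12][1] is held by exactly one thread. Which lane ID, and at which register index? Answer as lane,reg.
16,3

r=12⇒gr=4,Rb=1  c=1⇒Cb=0,th=0,odd=1
L=4*4+0=16  i=0*4+1*2+1=3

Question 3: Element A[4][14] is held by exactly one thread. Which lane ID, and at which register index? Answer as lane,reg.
19,4

r:4=>grp=4,rB=0  c:14=>cB=1,tig=3,lo=0
L=4*4+3=19  i=1*4+0*2+0=4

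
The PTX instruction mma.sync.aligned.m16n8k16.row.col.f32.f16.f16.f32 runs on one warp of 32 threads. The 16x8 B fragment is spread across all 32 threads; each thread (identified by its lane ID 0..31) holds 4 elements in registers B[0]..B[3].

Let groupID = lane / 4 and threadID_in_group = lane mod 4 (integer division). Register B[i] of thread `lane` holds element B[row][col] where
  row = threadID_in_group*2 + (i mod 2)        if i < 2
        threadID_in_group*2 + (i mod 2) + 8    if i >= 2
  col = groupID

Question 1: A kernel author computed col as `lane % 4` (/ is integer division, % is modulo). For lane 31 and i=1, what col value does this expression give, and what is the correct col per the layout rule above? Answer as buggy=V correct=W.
buggy=3 correct=7

`lane % 4`[31,1]->3
31: g=7,t=3
[1] (3*2+1+0,7) = (7,7)
col: 3 vs 7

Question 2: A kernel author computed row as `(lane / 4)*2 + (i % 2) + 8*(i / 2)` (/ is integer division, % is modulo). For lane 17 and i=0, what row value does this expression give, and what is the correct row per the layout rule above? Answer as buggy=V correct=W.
buggy=8 correct=2

`(lane / 4)*2 + (i % 2) + 8*(i / 2)`[17,0]→8
lane 17→17/4=4, 17 mod 4=1
i=0  r:2·1+0+0→2  c:4
row: 8 vs 2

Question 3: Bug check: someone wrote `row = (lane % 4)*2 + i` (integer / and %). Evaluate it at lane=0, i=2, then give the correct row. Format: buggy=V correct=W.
buggy=2 correct=8

`(lane % 4)*2 + i`[0,2]⇒2
L=0⇒gr=0>>2=0, th=0&3=0
[2]⇒row 0·2+0+8=8  col gr=0
row: 2 vs 8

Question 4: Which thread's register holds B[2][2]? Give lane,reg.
9,0

c=2→G=2  r=2→rhi=0,T=1,p=0
L=2*4+1=9  i=0*2+0=0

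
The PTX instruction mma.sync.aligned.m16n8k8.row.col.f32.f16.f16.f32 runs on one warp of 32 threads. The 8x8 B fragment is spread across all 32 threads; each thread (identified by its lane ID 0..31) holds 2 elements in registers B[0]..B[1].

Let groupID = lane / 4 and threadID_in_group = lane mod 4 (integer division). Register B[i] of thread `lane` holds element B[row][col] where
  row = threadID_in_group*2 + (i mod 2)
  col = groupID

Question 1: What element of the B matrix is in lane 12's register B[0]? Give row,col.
0,3

L=12⇒gr=12>>2=3, th=12&3=0
[0]⇒row 0·2+0=0  col gr=3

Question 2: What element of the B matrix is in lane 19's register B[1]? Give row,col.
7,4

lane 19: gid=4 (19/4), tid=3 (19%4)
i=1: r=3*2+1=7, c=gid=4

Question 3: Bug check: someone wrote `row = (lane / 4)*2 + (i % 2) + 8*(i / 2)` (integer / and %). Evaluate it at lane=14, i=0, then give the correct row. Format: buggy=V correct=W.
`(lane / 4)*2 + (i % 2) + 8*(i / 2)`[14,0]=>6
lane 14=>14/4=3, 14 mod 4=2
i=0  r:2·2+0=>4  c:3
row: 6 vs 4

buggy=6 correct=4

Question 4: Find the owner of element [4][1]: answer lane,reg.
6,0

c: 1->gid=1  r: 4->tid=2,i&1=0
L=1*4+2=6  i=0=0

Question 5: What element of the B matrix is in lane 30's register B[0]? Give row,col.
4,7

30: gid=7,tid=2
[0] (2*2+0,7) = (4,7)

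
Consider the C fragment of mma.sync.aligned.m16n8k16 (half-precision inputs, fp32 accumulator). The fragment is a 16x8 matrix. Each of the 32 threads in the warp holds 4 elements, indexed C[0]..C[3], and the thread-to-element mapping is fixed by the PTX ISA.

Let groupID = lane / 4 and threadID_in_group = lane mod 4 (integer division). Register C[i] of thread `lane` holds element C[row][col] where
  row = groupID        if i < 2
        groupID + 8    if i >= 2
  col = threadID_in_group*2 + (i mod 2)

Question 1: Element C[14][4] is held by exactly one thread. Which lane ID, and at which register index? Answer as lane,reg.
r: 14->gid=6,r8=1  c: 4->tid=2,i&1=0
L=6*4+2=26  i=1*2+0=2

26,2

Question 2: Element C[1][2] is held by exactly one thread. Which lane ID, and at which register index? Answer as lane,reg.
r=1->g=1,rb=0  c=2->t=1,b0=0
L=1*4+1=5  i=0*2+0=0

5,0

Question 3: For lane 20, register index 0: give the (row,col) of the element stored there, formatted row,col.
5,0

lane 20->20/4=5, 20 mod 4=0
i=0  r:5+0->5  c:2·0+0->0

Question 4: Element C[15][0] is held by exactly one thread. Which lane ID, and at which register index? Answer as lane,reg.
28,2

r:15=>grp=7,rB=1  c:0=>tig=0,lo=0
L=7*4+0=28  i=1*2+0=2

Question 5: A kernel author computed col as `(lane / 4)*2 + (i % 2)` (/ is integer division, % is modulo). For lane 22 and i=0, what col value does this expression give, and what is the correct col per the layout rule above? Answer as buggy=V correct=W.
`(lane / 4)*2 + (i % 2)`[22,0]->10
lane 22->22/4=5, 22 mod 4=2
i=0  r:5+0->5  c:2·2+0->4
col: 10 vs 4

buggy=10 correct=4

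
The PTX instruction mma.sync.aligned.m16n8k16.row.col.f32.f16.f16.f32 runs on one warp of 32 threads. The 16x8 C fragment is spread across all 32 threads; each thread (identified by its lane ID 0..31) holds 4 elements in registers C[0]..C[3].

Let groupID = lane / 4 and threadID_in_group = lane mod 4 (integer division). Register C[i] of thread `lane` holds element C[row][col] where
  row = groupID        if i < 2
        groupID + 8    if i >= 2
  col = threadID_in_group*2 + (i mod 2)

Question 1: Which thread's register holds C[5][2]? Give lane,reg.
21,0

r=5⇒gr=5,Rb=0  c=2⇒th=1,odd=0
L=5*4+1=21  i=0*2+0=0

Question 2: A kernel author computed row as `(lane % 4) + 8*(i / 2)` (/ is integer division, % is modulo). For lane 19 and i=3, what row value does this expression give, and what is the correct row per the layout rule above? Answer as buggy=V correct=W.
`(lane % 4) + 8*(i / 2)`[19,3]→11
19: G=4,T=3
[3] (4+8,3*2+1) = (12,7)
row: 11 vs 12

buggy=11 correct=12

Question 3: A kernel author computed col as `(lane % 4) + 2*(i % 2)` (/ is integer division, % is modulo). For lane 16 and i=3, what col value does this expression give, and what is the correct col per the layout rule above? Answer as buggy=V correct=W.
buggy=2 correct=1

`(lane % 4) + 2*(i % 2)`[16,3]->2
L=16->g=16>>2=4, t=16&3=0
[3]->row 4+8=12  col 0·2+1=1
col: 2 vs 1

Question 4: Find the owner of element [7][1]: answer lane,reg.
28,1

r=7⇒gr=7,Rb=0  c=1⇒th=0,odd=1
L=7*4+0=28  i=0*2+1=1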